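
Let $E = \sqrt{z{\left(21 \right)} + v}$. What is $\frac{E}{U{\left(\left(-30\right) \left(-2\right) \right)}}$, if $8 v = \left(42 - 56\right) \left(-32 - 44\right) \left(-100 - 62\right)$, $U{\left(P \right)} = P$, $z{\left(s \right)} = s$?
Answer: $\frac{i \sqrt{861}}{12} \approx 2.4452 i$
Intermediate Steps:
$v = -21546$ ($v = \frac{\left(42 - 56\right) \left(-32 - 44\right) \left(-100 - 62\right)}{8} = \frac{\left(-14\right) \left(-76\right) \left(-162\right)}{8} = \frac{1064 \left(-162\right)}{8} = \frac{1}{8} \left(-172368\right) = -21546$)
$E = 5 i \sqrt{861}$ ($E = \sqrt{21 - 21546} = \sqrt{-21525} = 5 i \sqrt{861} \approx 146.71 i$)
$\frac{E}{U{\left(\left(-30\right) \left(-2\right) \right)}} = \frac{5 i \sqrt{861}}{\left(-30\right) \left(-2\right)} = \frac{5 i \sqrt{861}}{60} = 5 i \sqrt{861} \cdot \frac{1}{60} = \frac{i \sqrt{861}}{12}$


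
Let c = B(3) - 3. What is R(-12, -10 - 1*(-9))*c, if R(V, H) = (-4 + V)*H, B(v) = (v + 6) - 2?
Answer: 64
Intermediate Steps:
B(v) = 4 + v (B(v) = (6 + v) - 2 = 4 + v)
R(V, H) = H*(-4 + V)
c = 4 (c = (4 + 3) - 3 = 7 - 3 = 4)
R(-12, -10 - 1*(-9))*c = ((-10 - 1*(-9))*(-4 - 12))*4 = ((-10 + 9)*(-16))*4 = -1*(-16)*4 = 16*4 = 64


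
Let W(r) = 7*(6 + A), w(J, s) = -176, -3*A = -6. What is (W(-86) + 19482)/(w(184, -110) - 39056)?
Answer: -9769/19616 ≈ -0.49801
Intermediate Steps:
A = 2 (A = -1/3*(-6) = 2)
W(r) = 56 (W(r) = 7*(6 + 2) = 7*8 = 56)
(W(-86) + 19482)/(w(184, -110) - 39056) = (56 + 19482)/(-176 - 39056) = 19538/(-39232) = 19538*(-1/39232) = -9769/19616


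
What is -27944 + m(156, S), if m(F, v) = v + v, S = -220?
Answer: -28384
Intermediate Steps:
m(F, v) = 2*v
-27944 + m(156, S) = -27944 + 2*(-220) = -27944 - 440 = -28384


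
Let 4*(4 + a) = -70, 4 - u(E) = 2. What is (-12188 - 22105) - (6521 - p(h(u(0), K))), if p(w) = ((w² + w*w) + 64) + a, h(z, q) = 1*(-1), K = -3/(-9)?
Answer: -81539/2 ≈ -40770.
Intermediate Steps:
u(E) = 2 (u(E) = 4 - 1*2 = 4 - 2 = 2)
a = -43/2 (a = -4 + (¼)*(-70) = -4 - 35/2 = -43/2 ≈ -21.500)
K = ⅓ (K = -3*(-⅑) = ⅓ ≈ 0.33333)
h(z, q) = -1
p(w) = 85/2 + 2*w² (p(w) = ((w² + w*w) + 64) - 43/2 = ((w² + w²) + 64) - 43/2 = (2*w² + 64) - 43/2 = (64 + 2*w²) - 43/2 = 85/2 + 2*w²)
(-12188 - 22105) - (6521 - p(h(u(0), K))) = (-12188 - 22105) - (6521 - (85/2 + 2*(-1)²)) = -34293 - (6521 - (85/2 + 2*1)) = -34293 - (6521 - (85/2 + 2)) = -34293 - (6521 - 1*89/2) = -34293 - (6521 - 89/2) = -34293 - 1*12953/2 = -34293 - 12953/2 = -81539/2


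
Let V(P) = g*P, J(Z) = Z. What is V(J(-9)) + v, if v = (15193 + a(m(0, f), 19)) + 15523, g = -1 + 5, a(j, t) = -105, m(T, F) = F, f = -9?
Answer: 30575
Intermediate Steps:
g = 4
V(P) = 4*P
v = 30611 (v = (15193 - 105) + 15523 = 15088 + 15523 = 30611)
V(J(-9)) + v = 4*(-9) + 30611 = -36 + 30611 = 30575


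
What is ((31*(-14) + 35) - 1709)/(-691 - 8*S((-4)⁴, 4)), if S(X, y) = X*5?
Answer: 124/643 ≈ 0.19285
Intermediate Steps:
S(X, y) = 5*X
((31*(-14) + 35) - 1709)/(-691 - 8*S((-4)⁴, 4)) = ((31*(-14) + 35) - 1709)/(-691 - 40*(-4)⁴) = ((-434 + 35) - 1709)/(-691 - 40*256) = (-399 - 1709)/(-691 - 8*1280) = -2108/(-691 - 10240) = -2108/(-10931) = -2108*(-1/10931) = 124/643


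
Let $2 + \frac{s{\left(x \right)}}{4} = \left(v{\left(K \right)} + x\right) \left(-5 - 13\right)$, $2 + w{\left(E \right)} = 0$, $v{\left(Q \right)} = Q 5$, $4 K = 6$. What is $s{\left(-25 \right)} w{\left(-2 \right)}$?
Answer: $-2504$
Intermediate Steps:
$K = \frac{3}{2}$ ($K = \frac{1}{4} \cdot 6 = \frac{3}{2} \approx 1.5$)
$v{\left(Q \right)} = 5 Q$
$w{\left(E \right)} = -2$ ($w{\left(E \right)} = -2 + 0 = -2$)
$s{\left(x \right)} = -548 - 72 x$ ($s{\left(x \right)} = -8 + 4 \left(5 \cdot \frac{3}{2} + x\right) \left(-5 - 13\right) = -8 + 4 \left(\frac{15}{2} + x\right) \left(-18\right) = -8 + 4 \left(-135 - 18 x\right) = -8 - \left(540 + 72 x\right) = -548 - 72 x$)
$s{\left(-25 \right)} w{\left(-2 \right)} = \left(-548 - -1800\right) \left(-2\right) = \left(-548 + 1800\right) \left(-2\right) = 1252 \left(-2\right) = -2504$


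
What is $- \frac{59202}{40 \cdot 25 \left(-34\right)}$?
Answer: $\frac{29601}{17000} \approx 1.7412$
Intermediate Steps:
$- \frac{59202}{40 \cdot 25 \left(-34\right)} = - \frac{59202}{1000 \left(-34\right)} = - \frac{59202}{-34000} = \left(-59202\right) \left(- \frac{1}{34000}\right) = \frac{29601}{17000}$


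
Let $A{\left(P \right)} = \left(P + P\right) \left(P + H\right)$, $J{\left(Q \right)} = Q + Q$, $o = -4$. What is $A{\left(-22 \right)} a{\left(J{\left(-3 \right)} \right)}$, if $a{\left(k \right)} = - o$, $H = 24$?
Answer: $-352$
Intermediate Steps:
$J{\left(Q \right)} = 2 Q$
$A{\left(P \right)} = 2 P \left(24 + P\right)$ ($A{\left(P \right)} = \left(P + P\right) \left(P + 24\right) = 2 P \left(24 + P\right)$)
$a{\left(k \right)} = 4$ ($a{\left(k \right)} = \left(-1\right) \left(-4\right) = 4$)
$A{\left(-22 \right)} a{\left(J{\left(-3 \right)} \right)} = 2 \left(-22\right) \left(24 - 22\right) 4 = 2 \left(-22\right) 2 \cdot 4 = \left(-88\right) 4 = -352$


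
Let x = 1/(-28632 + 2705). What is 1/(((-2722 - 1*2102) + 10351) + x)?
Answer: 25927/143298528 ≈ 0.00018093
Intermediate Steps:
x = -1/25927 (x = 1/(-25927) = -1/25927 ≈ -3.8570e-5)
1/(((-2722 - 1*2102) + 10351) + x) = 1/(((-2722 - 1*2102) + 10351) - 1/25927) = 1/(((-2722 - 2102) + 10351) - 1/25927) = 1/((-4824 + 10351) - 1/25927) = 1/(5527 - 1/25927) = 1/(143298528/25927) = 25927/143298528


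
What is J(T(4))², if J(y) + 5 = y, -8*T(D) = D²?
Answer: 49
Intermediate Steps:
T(D) = -D²/8
J(y) = -5 + y
J(T(4))² = (-5 - ⅛*4²)² = (-5 - ⅛*16)² = (-5 - 2)² = (-7)² = 49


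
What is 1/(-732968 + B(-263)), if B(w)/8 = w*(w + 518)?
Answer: -1/1269488 ≈ -7.8772e-7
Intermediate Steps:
B(w) = 8*w*(518 + w) (B(w) = 8*(w*(w + 518)) = 8*(w*(518 + w)) = 8*w*(518 + w))
1/(-732968 + B(-263)) = 1/(-732968 + 8*(-263)*(518 - 263)) = 1/(-732968 + 8*(-263)*255) = 1/(-732968 - 536520) = 1/(-1269488) = -1/1269488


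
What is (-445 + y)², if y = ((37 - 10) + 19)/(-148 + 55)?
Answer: 1716527761/8649 ≈ 1.9847e+5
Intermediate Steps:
y = -46/93 (y = (27 + 19)/(-93) = 46*(-1/93) = -46/93 ≈ -0.49462)
(-445 + y)² = (-445 - 46/93)² = (-41431/93)² = 1716527761/8649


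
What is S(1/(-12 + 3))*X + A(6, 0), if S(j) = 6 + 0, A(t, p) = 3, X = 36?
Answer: 219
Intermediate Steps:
S(j) = 6
S(1/(-12 + 3))*X + A(6, 0) = 6*36 + 3 = 216 + 3 = 219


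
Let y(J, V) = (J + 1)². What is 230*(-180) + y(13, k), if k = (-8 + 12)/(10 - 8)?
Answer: -41204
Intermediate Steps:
k = 2 (k = 4/2 = 4*(½) = 2)
y(J, V) = (1 + J)²
230*(-180) + y(13, k) = 230*(-180) + (1 + 13)² = -41400 + 14² = -41400 + 196 = -41204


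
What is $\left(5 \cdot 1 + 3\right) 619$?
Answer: $4952$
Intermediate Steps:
$\left(5 \cdot 1 + 3\right) 619 = \left(5 + 3\right) 619 = 8 \cdot 619 = 4952$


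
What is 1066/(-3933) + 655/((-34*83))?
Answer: -5584367/11098926 ≈ -0.50315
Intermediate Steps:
1066/(-3933) + 655/((-34*83)) = 1066*(-1/3933) + 655/(-2822) = -1066/3933 + 655*(-1/2822) = -1066/3933 - 655/2822 = -5584367/11098926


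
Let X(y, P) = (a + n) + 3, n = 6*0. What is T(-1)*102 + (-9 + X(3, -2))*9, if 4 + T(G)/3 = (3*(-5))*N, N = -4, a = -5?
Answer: 17037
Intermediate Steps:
T(G) = 168 (T(G) = -12 + 3*((3*(-5))*(-4)) = -12 + 3*(-15*(-4)) = -12 + 3*60 = -12 + 180 = 168)
n = 0
X(y, P) = -2 (X(y, P) = (-5 + 0) + 3 = -5 + 3 = -2)
T(-1)*102 + (-9 + X(3, -2))*9 = 168*102 + (-9 - 2)*9 = 17136 - 11*9 = 17136 - 99 = 17037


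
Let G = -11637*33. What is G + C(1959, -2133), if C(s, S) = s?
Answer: -382062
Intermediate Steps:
G = -384021
G + C(1959, -2133) = -384021 + 1959 = -382062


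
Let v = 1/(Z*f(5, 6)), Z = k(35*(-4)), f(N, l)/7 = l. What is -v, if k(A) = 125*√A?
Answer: I*√35/367500 ≈ 1.6098e-5*I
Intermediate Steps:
f(N, l) = 7*l
Z = 250*I*√35 (Z = 125*√(35*(-4)) = 125*√(-140) = 125*(2*I*√35) = 250*I*√35 ≈ 1479.0*I)
v = -I*√35/367500 (v = 1/((250*I*√35)*(7*6)) = 1/((250*I*√35)*42) = 1/(10500*I*√35) = -I*√35/367500 ≈ -1.6098e-5*I)
-v = -(-1)*I*√35/367500 = I*√35/367500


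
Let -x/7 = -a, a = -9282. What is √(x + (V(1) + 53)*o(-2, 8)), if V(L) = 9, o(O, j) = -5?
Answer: 2*I*√16321 ≈ 255.51*I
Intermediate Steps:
x = -64974 (x = -(-7)*(-9282) = -7*9282 = -64974)
√(x + (V(1) + 53)*o(-2, 8)) = √(-64974 + (9 + 53)*(-5)) = √(-64974 + 62*(-5)) = √(-64974 - 310) = √(-65284) = 2*I*√16321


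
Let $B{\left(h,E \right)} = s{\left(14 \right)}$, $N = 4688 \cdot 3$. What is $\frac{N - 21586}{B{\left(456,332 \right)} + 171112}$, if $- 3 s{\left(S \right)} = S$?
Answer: $- \frac{11283}{256661} \approx -0.043961$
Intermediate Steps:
$s{\left(S \right)} = - \frac{S}{3}$
$N = 14064$
$B{\left(h,E \right)} = - \frac{14}{3}$ ($B{\left(h,E \right)} = \left(- \frac{1}{3}\right) 14 = - \frac{14}{3}$)
$\frac{N - 21586}{B{\left(456,332 \right)} + 171112} = \frac{14064 - 21586}{- \frac{14}{3} + 171112} = - \frac{7522}{\frac{513322}{3}} = \left(-7522\right) \frac{3}{513322} = - \frac{11283}{256661}$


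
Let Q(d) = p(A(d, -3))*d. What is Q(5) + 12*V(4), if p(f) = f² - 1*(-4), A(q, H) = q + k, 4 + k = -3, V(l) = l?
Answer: 88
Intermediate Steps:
k = -7 (k = -4 - 3 = -7)
A(q, H) = -7 + q (A(q, H) = q - 7 = -7 + q)
p(f) = 4 + f² (p(f) = f² + 4 = 4 + f²)
Q(d) = d*(4 + (-7 + d)²) (Q(d) = (4 + (-7 + d)²)*d = d*(4 + (-7 + d)²))
Q(5) + 12*V(4) = 5*(4 + (-7 + 5)²) + 12*4 = 5*(4 + (-2)²) + 48 = 5*(4 + 4) + 48 = 5*8 + 48 = 40 + 48 = 88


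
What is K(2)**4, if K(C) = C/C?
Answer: 1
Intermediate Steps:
K(C) = 1
K(2)**4 = 1**4 = 1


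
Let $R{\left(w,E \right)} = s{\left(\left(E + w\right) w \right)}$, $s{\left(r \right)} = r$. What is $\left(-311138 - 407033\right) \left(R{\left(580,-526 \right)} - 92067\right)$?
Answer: $43626733737$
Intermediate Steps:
$R{\left(w,E \right)} = w \left(E + w\right)$ ($R{\left(w,E \right)} = \left(E + w\right) w = w \left(E + w\right)$)
$\left(-311138 - 407033\right) \left(R{\left(580,-526 \right)} - 92067\right) = \left(-311138 - 407033\right) \left(580 \left(-526 + 580\right) - 92067\right) = - 718171 \left(580 \cdot 54 - 92067\right) = - 718171 \left(31320 - 92067\right) = \left(-718171\right) \left(-60747\right) = 43626733737$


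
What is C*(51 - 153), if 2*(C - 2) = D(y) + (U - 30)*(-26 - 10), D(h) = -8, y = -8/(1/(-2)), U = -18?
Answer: -87924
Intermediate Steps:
y = 16 (y = -8/(1*(-½)) = -8/(-½) = -8*(-2) = 16)
C = 862 (C = 2 + (-8 + (-18 - 30)*(-26 - 10))/2 = 2 + (-8 - 48*(-36))/2 = 2 + (-8 + 1728)/2 = 2 + (½)*1720 = 2 + 860 = 862)
C*(51 - 153) = 862*(51 - 153) = 862*(-102) = -87924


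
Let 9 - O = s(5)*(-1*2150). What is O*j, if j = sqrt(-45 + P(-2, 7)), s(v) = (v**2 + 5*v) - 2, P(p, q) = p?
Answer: 103209*I*sqrt(47) ≈ 7.0757e+5*I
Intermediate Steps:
s(v) = -2 + v**2 + 5*v
j = I*sqrt(47) (j = sqrt(-45 - 2) = sqrt(-47) = I*sqrt(47) ≈ 6.8557*I)
O = 103209 (O = 9 - (-2 + 5**2 + 5*5)*(-1*2150) = 9 - (-2 + 25 + 25)*(-2150) = 9 - 48*(-2150) = 9 - 1*(-103200) = 9 + 103200 = 103209)
O*j = 103209*(I*sqrt(47)) = 103209*I*sqrt(47)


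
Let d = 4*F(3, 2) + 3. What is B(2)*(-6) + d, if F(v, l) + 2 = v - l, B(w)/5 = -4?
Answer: 119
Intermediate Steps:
B(w) = -20 (B(w) = 5*(-4) = -20)
F(v, l) = -2 + v - l (F(v, l) = -2 + (v - l) = -2 + v - l)
d = -1 (d = 4*(-2 + 3 - 1*2) + 3 = 4*(-2 + 3 - 2) + 3 = 4*(-1) + 3 = -4 + 3 = -1)
B(2)*(-6) + d = -20*(-6) - 1 = 120 - 1 = 119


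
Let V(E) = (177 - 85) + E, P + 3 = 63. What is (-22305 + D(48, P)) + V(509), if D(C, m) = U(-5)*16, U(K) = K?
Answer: -21784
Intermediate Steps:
P = 60 (P = -3 + 63 = 60)
V(E) = 92 + E
D(C, m) = -80 (D(C, m) = -5*16 = -80)
(-22305 + D(48, P)) + V(509) = (-22305 - 80) + (92 + 509) = -22385 + 601 = -21784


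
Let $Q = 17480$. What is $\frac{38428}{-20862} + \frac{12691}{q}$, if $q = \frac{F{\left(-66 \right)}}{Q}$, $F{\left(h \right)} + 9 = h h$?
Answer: $\frac{1596905278}{31293} \approx 51031.0$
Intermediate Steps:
$F{\left(h \right)} = -9 + h^{2}$ ($F{\left(h \right)} = -9 + h h = -9 + h^{2}$)
$q = \frac{189}{760}$ ($q = \frac{-9 + \left(-66\right)^{2}}{17480} = \left(-9 + 4356\right) \frac{1}{17480} = 4347 \cdot \frac{1}{17480} = \frac{189}{760} \approx 0.24868$)
$\frac{38428}{-20862} + \frac{12691}{q} = \frac{38428}{-20862} + \frac{12691}{\frac{189}{760}} = 38428 \left(- \frac{1}{20862}\right) + 12691 \cdot \frac{760}{189} = - \frac{19214}{10431} + \frac{1377880}{27} = \frac{1596905278}{31293}$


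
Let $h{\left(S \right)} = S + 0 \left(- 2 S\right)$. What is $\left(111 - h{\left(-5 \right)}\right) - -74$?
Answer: $190$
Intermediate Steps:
$h{\left(S \right)} = S$ ($h{\left(S \right)} = S + 0 = S$)
$\left(111 - h{\left(-5 \right)}\right) - -74 = \left(111 - -5\right) - -74 = \left(111 + 5\right) + 74 = 116 + 74 = 190$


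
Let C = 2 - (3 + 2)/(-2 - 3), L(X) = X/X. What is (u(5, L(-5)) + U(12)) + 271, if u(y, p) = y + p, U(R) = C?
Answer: 280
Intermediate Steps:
L(X) = 1
C = 3 (C = 2 - 5/(-5) = 2 - 5*(-1)/5 = 2 - 1*(-1) = 2 + 1 = 3)
U(R) = 3
u(y, p) = p + y
(u(5, L(-5)) + U(12)) + 271 = ((1 + 5) + 3) + 271 = (6 + 3) + 271 = 9 + 271 = 280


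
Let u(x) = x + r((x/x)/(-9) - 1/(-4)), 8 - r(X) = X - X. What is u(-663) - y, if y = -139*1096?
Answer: 151689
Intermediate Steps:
y = -152344
r(X) = 8 (r(X) = 8 - (X - X) = 8 - 1*0 = 8 + 0 = 8)
u(x) = 8 + x (u(x) = x + 8 = 8 + x)
u(-663) - y = (8 - 663) - 1*(-152344) = -655 + 152344 = 151689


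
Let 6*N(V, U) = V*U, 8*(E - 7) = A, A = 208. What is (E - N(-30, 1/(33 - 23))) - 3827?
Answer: -7587/2 ≈ -3793.5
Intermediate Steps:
E = 33 (E = 7 + (⅛)*208 = 7 + 26 = 33)
N(V, U) = U*V/6 (N(V, U) = (V*U)/6 = (U*V)/6 = U*V/6)
(E - N(-30, 1/(33 - 23))) - 3827 = (33 - (-30)/(6*(33 - 23))) - 3827 = (33 - (-30)/(6*10)) - 3827 = (33 - 1*(-½)) - 3827 = (33 + ½) - 3827 = 67/2 - 3827 = -7587/2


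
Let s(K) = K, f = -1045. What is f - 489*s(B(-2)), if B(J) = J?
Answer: -67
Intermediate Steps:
f - 489*s(B(-2)) = -1045 - 489*(-2) = -1045 + 978 = -67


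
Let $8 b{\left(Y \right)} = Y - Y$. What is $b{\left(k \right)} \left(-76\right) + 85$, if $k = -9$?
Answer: $85$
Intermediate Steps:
$b{\left(Y \right)} = 0$ ($b{\left(Y \right)} = \frac{Y - Y}{8} = \frac{1}{8} \cdot 0 = 0$)
$b{\left(k \right)} \left(-76\right) + 85 = 0 \left(-76\right) + 85 = 0 + 85 = 85$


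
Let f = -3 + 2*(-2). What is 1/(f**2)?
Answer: 1/49 ≈ 0.020408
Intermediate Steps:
f = -7 (f = -3 - 4 = -7)
1/(f**2) = 1/((-7)**2) = 1/49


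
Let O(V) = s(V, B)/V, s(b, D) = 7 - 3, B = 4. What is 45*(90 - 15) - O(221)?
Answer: 745871/221 ≈ 3375.0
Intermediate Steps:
s(b, D) = 4
O(V) = 4/V
45*(90 - 15) - O(221) = 45*(90 - 15) - 4/221 = 45*75 - 4/221 = 3375 - 1*4/221 = 3375 - 4/221 = 745871/221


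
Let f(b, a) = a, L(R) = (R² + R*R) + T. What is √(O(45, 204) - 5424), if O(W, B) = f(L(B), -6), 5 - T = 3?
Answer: I*√5430 ≈ 73.688*I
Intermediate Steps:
T = 2 (T = 5 - 1*3 = 5 - 3 = 2)
L(R) = 2 + 2*R² (L(R) = (R² + R*R) + 2 = (R² + R²) + 2 = 2*R² + 2 = 2 + 2*R²)
O(W, B) = -6
√(O(45, 204) - 5424) = √(-6 - 5424) = √(-5430) = I*√5430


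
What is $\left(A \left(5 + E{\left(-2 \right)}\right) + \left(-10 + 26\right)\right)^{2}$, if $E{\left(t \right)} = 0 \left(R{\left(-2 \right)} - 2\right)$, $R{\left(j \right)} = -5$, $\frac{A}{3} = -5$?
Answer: $3481$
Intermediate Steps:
$A = -15$ ($A = 3 \left(-5\right) = -15$)
$E{\left(t \right)} = 0$ ($E{\left(t \right)} = 0 \left(-5 - 2\right) = 0 \left(-7\right) = 0$)
$\left(A \left(5 + E{\left(-2 \right)}\right) + \left(-10 + 26\right)\right)^{2} = \left(- 15 \left(5 + 0\right) + \left(-10 + 26\right)\right)^{2} = \left(\left(-15\right) 5 + 16\right)^{2} = \left(-75 + 16\right)^{2} = \left(-59\right)^{2} = 3481$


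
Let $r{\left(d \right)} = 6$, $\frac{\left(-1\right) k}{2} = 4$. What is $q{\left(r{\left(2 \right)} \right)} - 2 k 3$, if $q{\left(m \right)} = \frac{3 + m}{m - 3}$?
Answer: $144$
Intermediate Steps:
$k = -8$ ($k = \left(-2\right) 4 = -8$)
$q{\left(m \right)} = \frac{3 + m}{-3 + m}$
$q{\left(r{\left(2 \right)} \right)} - 2 k 3 = \frac{3 + 6}{-3 + 6} \left(-2\right) \left(-8\right) 3 = \frac{1}{3} \cdot 9 \cdot 16 \cdot 3 = \frac{1}{3} \cdot 9 \cdot 48 = 3 \cdot 48 = 144$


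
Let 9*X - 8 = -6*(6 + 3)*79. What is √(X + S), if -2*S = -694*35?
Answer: √105047/3 ≈ 108.04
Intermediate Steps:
S = 12145 (S = -(-347)*35 = -½*(-24290) = 12145)
X = -4258/9 (X = 8/9 + (-6*(6 + 3)*79)/9 = 8/9 + (-6*9*79)/9 = 8/9 + (-54*79)/9 = 8/9 + (⅑)*(-4266) = 8/9 - 474 = -4258/9 ≈ -473.11)
√(X + S) = √(-4258/9 + 12145) = √(105047/9) = √105047/3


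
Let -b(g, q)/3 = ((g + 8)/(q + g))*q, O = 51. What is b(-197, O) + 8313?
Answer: 1184781/146 ≈ 8114.9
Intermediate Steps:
b(g, q) = -3*q*(8 + g)/(g + q) (b(g, q) = -3*(g + 8)/(q + g)*q = -3*(8 + g)/(g + q)*q = -3*q*(8 + g)/(g + q))
b(-197, O) + 8313 = -3*51*(8 - 197)/(-197 + 51) + 8313 = -3*51*(-189)/(-146) + 8313 = -3*51*(-1/146)*(-189) + 8313 = -28917/146 + 8313 = 1184781/146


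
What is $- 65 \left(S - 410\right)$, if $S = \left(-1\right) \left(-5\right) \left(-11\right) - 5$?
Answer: $30550$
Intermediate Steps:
$S = -60$ ($S = 5 \left(-11\right) - 5 = -55 - 5 = -60$)
$- 65 \left(S - 410\right) = - 65 \left(-60 - 410\right) = \left(-65\right) \left(-470\right) = 30550$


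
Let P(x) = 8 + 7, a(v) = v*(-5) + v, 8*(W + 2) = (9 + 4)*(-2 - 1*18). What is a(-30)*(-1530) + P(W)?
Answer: -183585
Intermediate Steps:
W = -69/2 (W = -2 + ((9 + 4)*(-2 - 1*18))/8 = -2 + (13*(-2 - 18))/8 = -2 + (13*(-20))/8 = -2 + (⅛)*(-260) = -2 - 65/2 = -69/2 ≈ -34.500)
a(v) = -4*v (a(v) = -5*v + v = -4*v)
P(x) = 15
a(-30)*(-1530) + P(W) = -4*(-30)*(-1530) + 15 = 120*(-1530) + 15 = -183600 + 15 = -183585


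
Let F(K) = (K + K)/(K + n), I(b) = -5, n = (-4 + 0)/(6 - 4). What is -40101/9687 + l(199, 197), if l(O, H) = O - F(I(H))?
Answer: 4372138/22603 ≈ 193.43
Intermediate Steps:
n = -2 (n = -4/2 = -4*½ = -2)
F(K) = 2*K/(-2 + K) (F(K) = (K + K)/(K - 2) = (2*K)/(-2 + K) = 2*K/(-2 + K))
l(O, H) = -10/7 + O (l(O, H) = O - 2*(-5)/(-2 - 5) = O - 2*(-5)/(-7) = O - 2*(-5)*(-1)/7 = O - 1*10/7 = O - 10/7 = -10/7 + O)
-40101/9687 + l(199, 197) = -40101/9687 + (-10/7 + 199) = -40101*1/9687 + 1383/7 = -13367/3229 + 1383/7 = 4372138/22603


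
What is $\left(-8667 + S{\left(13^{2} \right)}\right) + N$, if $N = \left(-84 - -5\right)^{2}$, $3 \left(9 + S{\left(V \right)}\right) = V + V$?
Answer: $- \frac{6967}{3} \approx -2322.3$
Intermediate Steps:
$S{\left(V \right)} = -9 + \frac{2 V}{3}$ ($S{\left(V \right)} = -9 + \frac{V + V}{3} = -9 + \frac{2 V}{3}$)
$N = 6241$ ($N = \left(-84 + \left(-1 + 6\right)\right)^{2} = \left(-84 + 5\right)^{2} = \left(-79\right)^{2} = 6241$)
$\left(-8667 + S{\left(13^{2} \right)}\right) + N = \left(-8667 - \left(9 - \frac{2 \cdot 13^{2}}{3}\right)\right) + 6241 = \left(-8667 + \left(-9 + \frac{2}{3} \cdot 169\right)\right) + 6241 = \left(-8667 + \left(-9 + \frac{338}{3}\right)\right) + 6241 = \left(-8667 + \frac{311}{3}\right) + 6241 = - \frac{25690}{3} + 6241 = - \frac{6967}{3}$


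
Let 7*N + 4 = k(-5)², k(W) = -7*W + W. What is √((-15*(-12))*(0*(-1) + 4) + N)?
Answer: 4*√53 ≈ 29.120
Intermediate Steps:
k(W) = -6*W
N = 128 (N = -4/7 + (-6*(-5))²/7 = -4/7 + (⅐)*30² = -4/7 + (⅐)*900 = -4/7 + 900/7 = 128)
√((-15*(-12))*(0*(-1) + 4) + N) = √((-15*(-12))*(0*(-1) + 4) + 128) = √(180*(0 + 4) + 128) = √(180*4 + 128) = √(720 + 128) = √848 = 4*√53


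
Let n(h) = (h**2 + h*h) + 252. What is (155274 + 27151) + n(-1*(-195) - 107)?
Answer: 198165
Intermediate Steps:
n(h) = 252 + 2*h**2 (n(h) = (h**2 + h**2) + 252 = 2*h**2 + 252 = 252 + 2*h**2)
(155274 + 27151) + n(-1*(-195) - 107) = (155274 + 27151) + (252 + 2*(-1*(-195) - 107)**2) = 182425 + (252 + 2*(195 - 107)**2) = 182425 + (252 + 2*88**2) = 182425 + (252 + 2*7744) = 182425 + (252 + 15488) = 182425 + 15740 = 198165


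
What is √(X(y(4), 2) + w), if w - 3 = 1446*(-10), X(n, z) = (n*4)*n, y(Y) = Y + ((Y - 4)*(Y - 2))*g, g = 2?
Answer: I*√14393 ≈ 119.97*I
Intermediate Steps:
y(Y) = Y + 2*(-4 + Y)*(-2 + Y) (y(Y) = Y + ((Y - 4)*(Y - 2))*2 = Y + ((-4 + Y)*(-2 + Y))*2 = Y + 2*(-4 + Y)*(-2 + Y))
X(n, z) = 4*n² (X(n, z) = (4*n)*n = 4*n²)
w = -14457 (w = 3 + 1446*(-10) = 3 - 14460 = -14457)
√(X(y(4), 2) + w) = √(4*(16 - 11*4 + 2*4²)² - 14457) = √(4*(16 - 44 + 2*16)² - 14457) = √(4*(16 - 44 + 32)² - 14457) = √(4*4² - 14457) = √(4*16 - 14457) = √(64 - 14457) = √(-14393) = I*√14393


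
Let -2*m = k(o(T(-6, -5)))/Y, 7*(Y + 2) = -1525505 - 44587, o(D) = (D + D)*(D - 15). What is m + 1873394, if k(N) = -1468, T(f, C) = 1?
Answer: 1470713577313/785053 ≈ 1.8734e+6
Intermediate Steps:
o(D) = 2*D*(-15 + D) (o(D) = (2*D)*(-15 + D) = 2*D*(-15 + D))
Y = -1570106/7 (Y = -2 + (-1525505 - 44587)/7 = -2 + (⅐)*(-1570092) = -2 - 1570092/7 = -1570106/7 ≈ -2.2430e+5)
m = -2569/785053 (m = -(-734)/(-1570106/7) = -(-734)*(-7)/1570106 = -½*5138/785053 = -2569/785053 ≈ -0.0032724)
m + 1873394 = -2569/785053 + 1873394 = 1470713577313/785053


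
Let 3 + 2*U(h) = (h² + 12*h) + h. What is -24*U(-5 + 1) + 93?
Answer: 561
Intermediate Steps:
U(h) = -3/2 + h²/2 + 13*h/2 (U(h) = -3/2 + ((h² + 12*h) + h)/2 = -3/2 + (h² + 13*h)/2 = -3/2 + (h²/2 + 13*h/2) = -3/2 + h²/2 + 13*h/2)
-24*U(-5 + 1) + 93 = -24*(-3/2 + (-5 + 1)²/2 + 13*(-5 + 1)/2) + 93 = -24*(-3/2 + (½)*(-4)² + (13/2)*(-4)) + 93 = -24*(-3/2 + (½)*16 - 26) + 93 = -24*(-3/2 + 8 - 26) + 93 = -24*(-39/2) + 93 = 468 + 93 = 561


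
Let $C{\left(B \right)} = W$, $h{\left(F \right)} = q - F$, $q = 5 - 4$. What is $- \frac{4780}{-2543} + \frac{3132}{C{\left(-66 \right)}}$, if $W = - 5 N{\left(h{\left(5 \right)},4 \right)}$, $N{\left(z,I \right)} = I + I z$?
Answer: $\frac{687623}{12715} \approx 54.08$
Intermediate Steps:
$q = 1$
$h{\left(F \right)} = 1 - F$
$W = 60$ ($W = - 5 \cdot 4 \left(1 + \left(1 - 5\right)\right) = - 5 \cdot 4 \left(1 - 4\right) = - 5 \cdot 4 \left(-3\right) = \left(-5\right) \left(-12\right) = 60$)
$C{\left(B \right)} = 60$
$- \frac{4780}{-2543} + \frac{3132}{C{\left(-66 \right)}} = - \frac{4780}{-2543} + \frac{3132}{60} = \left(-4780\right) \left(- \frac{1}{2543}\right) + 3132 \cdot \frac{1}{60} = \frac{4780}{2543} + \frac{261}{5} = \frac{687623}{12715}$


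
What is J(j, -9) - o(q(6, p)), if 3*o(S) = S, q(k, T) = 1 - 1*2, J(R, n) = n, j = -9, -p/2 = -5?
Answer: -26/3 ≈ -8.6667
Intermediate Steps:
p = 10 (p = -2*(-5) = 10)
q(k, T) = -1 (q(k, T) = 1 - 2 = -1)
o(S) = S/3
J(j, -9) - o(q(6, p)) = -9 - (-1)/3 = -9 - 1*(-⅓) = -9 + ⅓ = -26/3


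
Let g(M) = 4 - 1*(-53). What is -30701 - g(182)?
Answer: -30758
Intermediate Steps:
g(M) = 57 (g(M) = 4 + 53 = 57)
-30701 - g(182) = -30701 - 1*57 = -30701 - 57 = -30758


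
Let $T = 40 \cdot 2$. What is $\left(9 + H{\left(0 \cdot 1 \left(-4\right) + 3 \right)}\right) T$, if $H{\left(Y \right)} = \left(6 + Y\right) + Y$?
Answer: $1680$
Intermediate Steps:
$T = 80$
$H{\left(Y \right)} = 6 + 2 Y$
$\left(9 + H{\left(0 \cdot 1 \left(-4\right) + 3 \right)}\right) T = \left(9 + \left(6 + 2 \left(0 \cdot 1 \left(-4\right) + 3\right)\right)\right) 80 = \left(9 + \left(6 + 2 \left(0 \left(-4\right) + 3\right)\right)\right) 80 = \left(9 + \left(6 + 2 \left(0 + 3\right)\right)\right) 80 = \left(9 + \left(6 + 2 \cdot 3\right)\right) 80 = \left(9 + \left(6 + 6\right)\right) 80 = \left(9 + 12\right) 80 = 21 \cdot 80 = 1680$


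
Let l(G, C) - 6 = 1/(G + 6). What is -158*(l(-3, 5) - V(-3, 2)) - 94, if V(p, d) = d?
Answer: -2336/3 ≈ -778.67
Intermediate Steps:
l(G, C) = 6 + 1/(6 + G) (l(G, C) = 6 + 1/(G + 6) = 6 + 1/(6 + G))
-158*(l(-3, 5) - V(-3, 2)) - 94 = -158*((37 + 6*(-3))/(6 - 3) - 1*2) - 94 = -158*((37 - 18)/3 - 2) - 94 = -158*((1/3)*19 - 2) - 94 = -158*(19/3 - 2) - 94 = -158*13/3 - 94 = -2054/3 - 94 = -2336/3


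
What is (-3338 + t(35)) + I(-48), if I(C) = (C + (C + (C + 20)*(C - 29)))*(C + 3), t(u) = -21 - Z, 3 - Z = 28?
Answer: -96034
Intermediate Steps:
Z = -25 (Z = 3 - 1*28 = 3 - 28 = -25)
t(u) = 4 (t(u) = -21 - 1*(-25) = -21 + 25 = 4)
I(C) = (3 + C)*(2*C + (-29 + C)*(20 + C)) (I(C) = (C + (C + (20 + C)*(-29 + C)))*(3 + C) = (C + (C + (-29 + C)*(20 + C)))*(3 + C) = (2*C + (-29 + C)*(20 + C))*(3 + C) = (3 + C)*(2*C + (-29 + C)*(20 + C)))
(-3338 + t(35)) + I(-48) = (-3338 + 4) + (-1740 + (-48)³ - 601*(-48) - 4*(-48)²) = -3334 + (-1740 - 110592 + 28848 - 4*2304) = -3334 + (-1740 - 110592 + 28848 - 9216) = -3334 - 92700 = -96034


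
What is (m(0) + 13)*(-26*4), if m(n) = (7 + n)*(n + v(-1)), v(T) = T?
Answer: -624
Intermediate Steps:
m(n) = (-1 + n)*(7 + n) (m(n) = (7 + n)*(n - 1) = (7 + n)*(-1 + n) = (-1 + n)*(7 + n))
(m(0) + 13)*(-26*4) = ((-7 + 0**2 + 6*0) + 13)*(-26*4) = ((-7 + 0 + 0) + 13)*(-104) = (-7 + 13)*(-104) = 6*(-104) = -624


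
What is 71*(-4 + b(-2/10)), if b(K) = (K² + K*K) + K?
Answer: -7313/25 ≈ -292.52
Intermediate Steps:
b(K) = K + 2*K² (b(K) = (K² + K²) + K = 2*K² + K = K + 2*K²)
71*(-4 + b(-2/10)) = 71*(-4 + (-2/10)*(1 + 2*(-2/10))) = 71*(-4 + (-2*⅒)*(1 + 2*(-2*⅒))) = 71*(-4 - (1 + 2*(-⅕))/5) = 71*(-4 - (1 - ⅖)/5) = 71*(-4 - ⅕*⅗) = 71*(-4 - 3/25) = 71*(-103/25) = -7313/25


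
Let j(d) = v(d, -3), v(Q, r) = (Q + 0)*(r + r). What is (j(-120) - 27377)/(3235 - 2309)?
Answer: -26657/926 ≈ -28.787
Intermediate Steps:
v(Q, r) = 2*Q*r (v(Q, r) = Q*(2*r) = 2*Q*r)
j(d) = -6*d (j(d) = 2*d*(-3) = -6*d)
(j(-120) - 27377)/(3235 - 2309) = (-6*(-120) - 27377)/(3235 - 2309) = (720 - 27377)/926 = -26657*1/926 = -26657/926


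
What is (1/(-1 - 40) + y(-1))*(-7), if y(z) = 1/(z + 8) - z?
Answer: -321/41 ≈ -7.8293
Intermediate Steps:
y(z) = 1/(8 + z) - z
(1/(-1 - 40) + y(-1))*(-7) = (1/(-1 - 40) + (1 - 1*(-1)² - 8*(-1))/(8 - 1))*(-7) = (1/(-41) + (1 - 1*1 + 8)/7)*(-7) = (-1/41 + (1 - 1 + 8)/7)*(-7) = (-1/41 + (⅐)*8)*(-7) = (-1/41 + 8/7)*(-7) = (321/287)*(-7) = -321/41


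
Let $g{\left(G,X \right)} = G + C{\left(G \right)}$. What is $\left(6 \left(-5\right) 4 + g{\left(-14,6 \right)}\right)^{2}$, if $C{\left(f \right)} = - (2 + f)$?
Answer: $14884$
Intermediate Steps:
$C{\left(f \right)} = -2 - f$
$g{\left(G,X \right)} = -2$ ($g{\left(G,X \right)} = G - \left(2 + G\right) = -2$)
$\left(6 \left(-5\right) 4 + g{\left(-14,6 \right)}\right)^{2} = \left(6 \left(-5\right) 4 - 2\right)^{2} = \left(\left(-30\right) 4 - 2\right)^{2} = \left(-120 - 2\right)^{2} = \left(-122\right)^{2} = 14884$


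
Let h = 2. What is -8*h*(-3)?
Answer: 48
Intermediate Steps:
-8*h*(-3) = -8*2*(-3) = -16*(-3) = 48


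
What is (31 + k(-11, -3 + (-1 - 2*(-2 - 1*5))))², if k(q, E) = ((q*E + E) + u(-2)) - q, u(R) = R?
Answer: 3600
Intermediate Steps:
k(q, E) = -2 + E - q + E*q (k(q, E) = ((q*E + E) - 2) - q = ((E*q + E) - 2) - q = ((E + E*q) - 2) - q = (-2 + E + E*q) - q = -2 + E - q + E*q)
(31 + k(-11, -3 + (-1 - 2*(-2 - 1*5))))² = (31 + (-2 + (-3 + (-1 - 2*(-2 - 1*5))) - 1*(-11) + (-3 + (-1 - 2*(-2 - 1*5)))*(-11)))² = (31 + (-2 + (-3 + (-1 - 2*(-2 - 5))) + 11 + (-3 + (-1 - 2*(-2 - 5)))*(-11)))² = (31 + (-2 + (-3 + (-1 - 2*(-7))) + 11 + (-3 + (-1 - 2*(-7)))*(-11)))² = (31 + (-2 + (-3 + (-1 + 14)) + 11 + (-3 + (-1 + 14))*(-11)))² = (31 + (-2 + (-3 + 13) + 11 + (-3 + 13)*(-11)))² = (31 + (-2 + 10 + 11 + 10*(-11)))² = (31 + (-2 + 10 + 11 - 110))² = (31 - 91)² = (-60)² = 3600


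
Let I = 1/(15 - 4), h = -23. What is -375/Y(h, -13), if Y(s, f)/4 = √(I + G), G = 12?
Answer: -375*√1463/532 ≈ -26.961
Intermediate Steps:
I = 1/11 ≈ 0.090909
Y(s, f) = 4*√1463/11 (Y(s, f) = 4*√(1/11 + 12) = 4*√(133/11) = 4*(√1463/11) = 4*√1463/11)
-375/Y(h, -13) = -375*√1463/532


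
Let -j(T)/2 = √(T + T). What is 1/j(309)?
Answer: -√618/1236 ≈ -0.020113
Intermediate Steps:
j(T) = -2*√2*√T (j(T) = -2*√(T + T) = -2*√2*√T)
1/j(309) = 1/(-2*√2*√309) = 1/(-2*√618) = -√618/1236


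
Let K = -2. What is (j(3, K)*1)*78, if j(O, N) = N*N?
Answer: 312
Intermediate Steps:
j(O, N) = N²
(j(3, K)*1)*78 = ((-2)²*1)*78 = (4*1)*78 = 4*78 = 312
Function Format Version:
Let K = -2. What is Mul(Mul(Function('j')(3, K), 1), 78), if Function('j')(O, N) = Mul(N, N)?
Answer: 312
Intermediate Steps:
Function('j')(O, N) = Pow(N, 2)
Mul(Mul(Function('j')(3, K), 1), 78) = Mul(Mul(Pow(-2, 2), 1), 78) = Mul(Mul(4, 1), 78) = Mul(4, 78) = 312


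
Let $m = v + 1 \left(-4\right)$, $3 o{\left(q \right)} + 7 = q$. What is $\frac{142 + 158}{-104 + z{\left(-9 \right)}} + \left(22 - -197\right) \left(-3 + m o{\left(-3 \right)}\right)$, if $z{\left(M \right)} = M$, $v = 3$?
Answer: $\frac{7949}{113} \approx 70.345$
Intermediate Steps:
$o{\left(q \right)} = - \frac{7}{3} + \frac{q}{3}$
$m = -1$ ($m = 3 + 1 \left(-4\right) = 3 - 4 = -1$)
$\frac{142 + 158}{-104 + z{\left(-9 \right)}} + \left(22 - -197\right) \left(-3 + m o{\left(-3 \right)}\right) = \frac{142 + 158}{-104 - 9} + \left(22 - -197\right) \left(-3 - \left(- \frac{7}{3} + \frac{1}{3} \left(-3\right)\right)\right) = \frac{300}{-113} + \left(22 + 197\right) \left(-3 - \left(- \frac{7}{3} - 1\right)\right) = 300 \left(- \frac{1}{113}\right) + 219 \left(-3 - - \frac{10}{3}\right) = - \frac{300}{113} + 219 \left(-3 + \frac{10}{3}\right) = - \frac{300}{113} + 219 \cdot \frac{1}{3} = - \frac{300}{113} + 73 = \frac{7949}{113}$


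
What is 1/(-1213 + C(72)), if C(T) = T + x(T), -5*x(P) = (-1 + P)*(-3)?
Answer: -5/5492 ≈ -0.00091042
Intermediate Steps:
x(P) = -⅗ + 3*P/5 (x(P) = -(-1 + P)*(-3)/5 = -(3 - 3*P)/5 = -⅗ + 3*P/5)
C(T) = -⅗ + 8*T/5 (C(T) = T + (-⅗ + 3*T/5) = -⅗ + 8*T/5)
1/(-1213 + C(72)) = 1/(-1213 + (-⅗ + (8/5)*72)) = 1/(-1213 + (-⅗ + 576/5)) = 1/(-1213 + 573/5) = 1/(-5492/5) = -5/5492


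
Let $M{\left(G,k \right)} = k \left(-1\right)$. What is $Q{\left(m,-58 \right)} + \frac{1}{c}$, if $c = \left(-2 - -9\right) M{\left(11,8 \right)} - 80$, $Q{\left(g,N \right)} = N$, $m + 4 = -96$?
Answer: $- \frac{7889}{136} \approx -58.007$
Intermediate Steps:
$m = -100$ ($m = -4 - 96 = -100$)
$M{\left(G,k \right)} = - k$
$c = -136$ ($c = \left(-2 - -9\right) \left(\left(-1\right) 8\right) - 80 = \left(-2 + 9\right) \left(-8\right) - 80 = 7 \left(-8\right) - 80 = -56 - 80 = -136$)
$Q{\left(m,-58 \right)} + \frac{1}{c} = -58 + \frac{1}{-136} = -58 - \frac{1}{136} = - \frac{7889}{136}$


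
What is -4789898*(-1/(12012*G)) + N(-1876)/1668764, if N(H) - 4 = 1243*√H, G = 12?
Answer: 999151240331/30067789752 + 1243*I*√469/834382 ≈ 33.23 + 0.032262*I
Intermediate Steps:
N(H) = 4 + 1243*√H
-4789898*(-1/(12012*G)) + N(-1876)/1668764 = -4789898/(-154*12*78) + (4 + 1243*√(-1876))/1668764 = -4789898/((-1848*78)) + (4 + 1243*(2*I*√469))*(1/1668764) = -4789898/(-144144) + (4 + 2486*I*√469)*(1/1668764) = -4789898*(-1/144144) + (1/417191 + 1243*I*√469/834382) = 2394949/72072 + (1/417191 + 1243*I*√469/834382) = 999151240331/30067789752 + 1243*I*√469/834382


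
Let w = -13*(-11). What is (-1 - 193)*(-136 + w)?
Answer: -1358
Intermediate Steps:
w = 143
(-1 - 193)*(-136 + w) = (-1 - 193)*(-136 + 143) = -194*7 = -1358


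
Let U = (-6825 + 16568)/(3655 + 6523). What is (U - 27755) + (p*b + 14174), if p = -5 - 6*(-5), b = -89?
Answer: -160863725/10178 ≈ -15805.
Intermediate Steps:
p = 25 (p = -5 + 30 = 25)
U = 9743/10178 ≈ 0.95726
(U - 27755) + (p*b + 14174) = (9743/10178 - 27755) + (25*(-89) + 14174) = -282480647/10178 + (-2225 + 14174) = -282480647/10178 + 11949 = -160863725/10178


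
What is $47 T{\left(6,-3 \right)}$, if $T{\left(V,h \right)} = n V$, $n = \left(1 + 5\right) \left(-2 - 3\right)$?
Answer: $-8460$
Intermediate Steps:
$n = -30$ ($n = 6 \left(-5\right) = -30$)
$T{\left(V,h \right)} = - 30 V$
$47 T{\left(6,-3 \right)} = 47 \left(\left(-30\right) 6\right) = 47 \left(-180\right) = -8460$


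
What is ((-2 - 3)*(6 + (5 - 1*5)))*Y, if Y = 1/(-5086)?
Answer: 15/2543 ≈ 0.0058985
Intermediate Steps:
Y = -1/5086 ≈ -0.00019662
((-2 - 3)*(6 + (5 - 1*5)))*Y = ((-2 - 3)*(6 + (5 - 1*5)))*(-1/5086) = -5*(6 + (5 - 5))*(-1/5086) = -5*(6 + 0)*(-1/5086) = -5*6*(-1/5086) = -30*(-1/5086) = 15/2543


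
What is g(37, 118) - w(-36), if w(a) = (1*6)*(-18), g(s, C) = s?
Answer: 145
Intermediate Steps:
w(a) = -108 (w(a) = 6*(-18) = -108)
g(37, 118) - w(-36) = 37 - 1*(-108) = 37 + 108 = 145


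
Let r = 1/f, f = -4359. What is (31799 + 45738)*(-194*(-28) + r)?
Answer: 1835927831719/4359 ≈ 4.2118e+8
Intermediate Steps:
r = -1/4359 (r = 1/(-4359) = -1/4359 ≈ -0.00022941)
(31799 + 45738)*(-194*(-28) + r) = (31799 + 45738)*(-194*(-28) - 1/4359) = 77537*(5432 - 1/4359) = 77537*(23678087/4359) = 1835927831719/4359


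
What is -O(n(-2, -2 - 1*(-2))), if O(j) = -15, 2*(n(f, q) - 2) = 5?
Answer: 15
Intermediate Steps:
n(f, q) = 9/2 (n(f, q) = 2 + (½)*5 = 2 + 5/2 = 9/2)
-O(n(-2, -2 - 1*(-2))) = -1*(-15) = 15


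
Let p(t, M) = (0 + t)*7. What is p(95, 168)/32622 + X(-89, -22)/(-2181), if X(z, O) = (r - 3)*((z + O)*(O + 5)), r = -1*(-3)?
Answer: 665/32622 ≈ 0.020385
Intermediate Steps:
p(t, M) = 7*t (p(t, M) = t*7 = 7*t)
r = 3
X(z, O) = 0 (X(z, O) = (3 - 3)*((z + O)*(O + 5)) = 0*((O + z)*(5 + O)) = 0*((5 + O)*(O + z)) = 0)
p(95, 168)/32622 + X(-89, -22)/(-2181) = (7*95)/32622 + 0/(-2181) = 665*(1/32622) + 0*(-1/2181) = 665/32622 + 0 = 665/32622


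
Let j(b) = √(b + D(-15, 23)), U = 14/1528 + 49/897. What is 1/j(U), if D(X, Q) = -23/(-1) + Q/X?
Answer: 2*√63198218856045/73774967 ≈ 0.21551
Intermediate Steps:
D(X, Q) = 23 + Q/X (D(X, Q) = -23*(-1) + Q/X = 23 + Q/X)
U = 43715/685308 (U = 14*(1/1528) + 49*(1/897) = 7/764 + 49/897 = 43715/685308 ≈ 0.063789)
j(b) = √(322/15 + b) (j(b) = √(b + (23 + 23/(-15))) = √(b + (23 + 23*(-1/15))) = √(b + (23 - 23/15)) = √(b + 322/15) = √(322/15 + b))
1/j(U) = 1/(√(4830 + 225*(43715/685308))/15) = 1/(√(4830 + 3278625/228436)/15) = 1/(√(1106624505/228436)/15) = 1/((√63198218856045/114218)/15) = 1/(√63198218856045/1713270) = 2*√63198218856045/73774967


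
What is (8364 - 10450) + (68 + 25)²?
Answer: 6563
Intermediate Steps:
(8364 - 10450) + (68 + 25)² = -2086 + 93² = -2086 + 8649 = 6563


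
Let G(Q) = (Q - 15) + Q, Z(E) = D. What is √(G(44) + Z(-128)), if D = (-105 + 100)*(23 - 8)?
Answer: I*√2 ≈ 1.4142*I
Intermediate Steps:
D = -75 (D = -5*15 = -75)
Z(E) = -75
G(Q) = -15 + 2*Q (G(Q) = (-15 + Q) + Q = -15 + 2*Q)
√(G(44) + Z(-128)) = √((-15 + 2*44) - 75) = √((-15 + 88) - 75) = √(73 - 75) = √(-2) = I*√2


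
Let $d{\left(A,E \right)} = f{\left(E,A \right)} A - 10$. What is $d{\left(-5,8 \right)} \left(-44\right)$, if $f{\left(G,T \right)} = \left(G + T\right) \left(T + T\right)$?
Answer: $-6160$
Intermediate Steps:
$f{\left(G,T \right)} = 2 T \left(G + T\right)$ ($f{\left(G,T \right)} = \left(G + T\right) 2 T = 2 T \left(G + T\right)$)
$d{\left(A,E \right)} = -10 + 2 A^{2} \left(A + E\right)$ ($d{\left(A,E \right)} = 2 A \left(E + A\right) A - 10 = 2 A \left(A + E\right) A - 10 = 2 A^{2} \left(A + E\right) - 10 = -10 + 2 A^{2} \left(A + E\right)$)
$d{\left(-5,8 \right)} \left(-44\right) = \left(-10 + 2 \left(-5\right)^{2} \left(-5 + 8\right)\right) \left(-44\right) = \left(-10 + 2 \cdot 25 \cdot 3\right) \left(-44\right) = \left(-10 + 150\right) \left(-44\right) = 140 \left(-44\right) = -6160$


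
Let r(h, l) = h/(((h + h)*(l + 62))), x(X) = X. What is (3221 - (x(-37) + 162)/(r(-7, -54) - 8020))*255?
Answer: 35131987415/42773 ≈ 8.2136e+5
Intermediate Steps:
r(h, l) = 1/(2*(62 + l)) (r(h, l) = h/(((2*h)*(62 + l))) = h/((2*h*(62 + l))) = h*(1/(2*h*(62 + l))) = 1/(2*(62 + l)))
(3221 - (x(-37) + 162)/(r(-7, -54) - 8020))*255 = (3221 - (-37 + 162)/(1/(2*(62 - 54)) - 8020))*255 = (3221 - 125/((1/2)/8 - 8020))*255 = (3221 - 125/((1/2)*(1/8) - 8020))*255 = (3221 - 125/(1/16 - 8020))*255 = (3221 - 125/(-128319/16))*255 = (3221 - 125*(-16)/128319)*255 = (3221 - 1*(-2000/128319))*255 = (3221 + 2000/128319)*255 = (413317499/128319)*255 = 35131987415/42773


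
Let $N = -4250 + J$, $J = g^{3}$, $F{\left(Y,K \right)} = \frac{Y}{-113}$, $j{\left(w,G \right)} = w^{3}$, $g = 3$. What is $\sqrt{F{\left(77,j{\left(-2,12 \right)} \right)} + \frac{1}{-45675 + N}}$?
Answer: $\frac{i \sqrt{21664477472766}}{5638474} \approx 0.82549 i$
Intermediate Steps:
$F{\left(Y,K \right)} = - \frac{Y}{113}$ ($F{\left(Y,K \right)} = Y \left(- \frac{1}{113}\right) = - \frac{Y}{113}$)
$J = 27$ ($J = 3^{3} = 27$)
$N = -4223$ ($N = -4250 + 27 = -4223$)
$\sqrt{F{\left(77,j{\left(-2,12 \right)} \right)} + \frac{1}{-45675 + N}} = \sqrt{\left(- \frac{1}{113}\right) 77 + \frac{1}{-45675 - 4223}} = \sqrt{- \frac{77}{113} + \frac{1}{-49898}} = \sqrt{- \frac{77}{113} - \frac{1}{49898}} = \sqrt{- \frac{3842259}{5638474}} = \frac{i \sqrt{21664477472766}}{5638474}$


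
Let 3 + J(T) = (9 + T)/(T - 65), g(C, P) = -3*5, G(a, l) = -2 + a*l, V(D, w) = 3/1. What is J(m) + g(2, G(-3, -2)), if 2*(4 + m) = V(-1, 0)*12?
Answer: -941/51 ≈ -18.451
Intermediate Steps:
V(D, w) = 3 (V(D, w) = 3*1 = 3)
m = 14 (m = -4 + (3*12)/2 = -4 + (½)*36 = -4 + 18 = 14)
g(C, P) = -15
J(T) = -3 + (9 + T)/(-65 + T) (J(T) = -3 + (9 + T)/(T - 65) = -3 + (9 + T)/(-65 + T))
J(m) + g(2, G(-3, -2)) = 2*(102 - 1*14)/(-65 + 14) - 15 = 2*(102 - 14)/(-51) - 15 = 2*(-1/51)*88 - 15 = -176/51 - 15 = -941/51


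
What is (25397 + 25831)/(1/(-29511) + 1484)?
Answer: 1511789508/43794323 ≈ 34.520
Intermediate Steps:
(25397 + 25831)/(1/(-29511) + 1484) = 51228/(-1/29511 + 1484) = 51228/(43794323/29511) = 51228*(29511/43794323) = 1511789508/43794323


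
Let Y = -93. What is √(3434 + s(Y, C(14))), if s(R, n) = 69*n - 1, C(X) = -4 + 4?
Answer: √3433 ≈ 58.592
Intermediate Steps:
C(X) = 0
s(R, n) = -1 + 69*n
√(3434 + s(Y, C(14))) = √(3434 + (-1 + 69*0)) = √(3434 + (-1 + 0)) = √(3434 - 1) = √3433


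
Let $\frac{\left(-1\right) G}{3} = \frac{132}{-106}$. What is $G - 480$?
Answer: $- \frac{25242}{53} \approx -476.26$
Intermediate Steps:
$G = \frac{198}{53}$ ($G = - 3 \frac{132}{-106} = - 3 \cdot 132 \left(- \frac{1}{106}\right) = \left(-3\right) \left(- \frac{66}{53}\right) = \frac{198}{53} \approx 3.7358$)
$G - 480 = \frac{198}{53} - 480 = - \frac{25242}{53}$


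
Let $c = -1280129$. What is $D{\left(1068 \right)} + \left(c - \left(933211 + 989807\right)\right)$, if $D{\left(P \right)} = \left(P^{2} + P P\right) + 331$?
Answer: $-921568$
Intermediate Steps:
$D{\left(P \right)} = 331 + 2 P^{2}$ ($D{\left(P \right)} = \left(P^{2} + P^{2}\right) + 331 = 2 P^{2} + 331 = 331 + 2 P^{2}$)
$D{\left(1068 \right)} + \left(c - \left(933211 + 989807\right)\right) = \left(331 + 2 \cdot 1068^{2}\right) - 3203147 = \left(331 + 2 \cdot 1140624\right) - 3203147 = \left(331 + 2281248\right) - 3203147 = 2281579 - 3203147 = -921568$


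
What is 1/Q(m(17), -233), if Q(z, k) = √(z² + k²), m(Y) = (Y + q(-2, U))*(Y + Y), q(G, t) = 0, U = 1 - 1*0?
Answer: √388373/388373 ≈ 0.0016046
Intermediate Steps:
U = 1 (U = 1 + 0 = 1)
m(Y) = 2*Y² (m(Y) = (Y + 0)*(Y + Y) = Y*(2*Y) = 2*Y²)
Q(z, k) = √(k² + z²)
1/Q(m(17), -233) = 1/(√((-233)² + (2*17²)²)) = 1/(√(54289 + (2*289)²)) = 1/(√(54289 + 578²)) = 1/(√(54289 + 334084)) = 1/(√388373) = √388373/388373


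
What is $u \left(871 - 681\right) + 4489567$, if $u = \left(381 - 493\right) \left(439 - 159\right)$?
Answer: $-1468833$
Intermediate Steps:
$u = -31360$ ($u = \left(-112\right) 280 = -31360$)
$u \left(871 - 681\right) + 4489567 = - 31360 \left(871 - 681\right) + 4489567 = \left(-31360\right) 190 + 4489567 = -5958400 + 4489567 = -1468833$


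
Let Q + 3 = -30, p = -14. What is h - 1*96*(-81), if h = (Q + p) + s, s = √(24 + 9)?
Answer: 7729 + √33 ≈ 7734.7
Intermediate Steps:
Q = -33 (Q = -3 - 30 = -33)
s = √33 ≈ 5.7446
h = -47 + √33 (h = (-33 - 14) + √33 = -47 + √33 ≈ -41.255)
h - 1*96*(-81) = (-47 + √33) - 1*96*(-81) = (-47 + √33) - 96*(-81) = (-47 + √33) + 7776 = 7729 + √33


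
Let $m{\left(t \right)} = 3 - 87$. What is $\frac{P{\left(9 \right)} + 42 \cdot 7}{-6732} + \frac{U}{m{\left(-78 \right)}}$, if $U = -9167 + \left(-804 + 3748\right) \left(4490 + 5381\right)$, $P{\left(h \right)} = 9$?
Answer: $- \frac{388039169}{1122} \approx -3.4585 \cdot 10^{5}$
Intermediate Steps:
$m{\left(t \right)} = -84$ ($m{\left(t \right)} = 3 - 87 = -84$)
$U = 29051057$ ($U = -9167 + 2944 \cdot 9871 = -9167 + 29060224 = 29051057$)
$\frac{P{\left(9 \right)} + 42 \cdot 7}{-6732} + \frac{U}{m{\left(-78 \right)}} = \frac{9 + 42 \cdot 7}{-6732} + \frac{29051057}{-84} = \left(9 + 294\right) \left(- \frac{1}{6732}\right) + 29051057 \left(- \frac{1}{84}\right) = 303 \left(- \frac{1}{6732}\right) - \frac{4150151}{12} = - \frac{101}{2244} - \frac{4150151}{12} = - \frac{388039169}{1122}$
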